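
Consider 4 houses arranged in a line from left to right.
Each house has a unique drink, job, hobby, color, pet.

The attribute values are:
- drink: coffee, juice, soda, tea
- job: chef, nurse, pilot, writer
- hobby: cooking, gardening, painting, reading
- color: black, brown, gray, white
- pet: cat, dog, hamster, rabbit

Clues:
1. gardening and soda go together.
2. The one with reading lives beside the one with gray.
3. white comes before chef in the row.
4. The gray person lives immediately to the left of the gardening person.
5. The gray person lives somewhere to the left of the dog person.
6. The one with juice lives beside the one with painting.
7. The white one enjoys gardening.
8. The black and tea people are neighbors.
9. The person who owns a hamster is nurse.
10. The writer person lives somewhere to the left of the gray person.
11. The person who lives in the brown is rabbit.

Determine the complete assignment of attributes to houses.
Solution:

House | Drink | Job | Hobby | Color | Pet
-----------------------------------------
  1   | juice | writer | reading | black | cat
  2   | tea | nurse | painting | gray | hamster
  3   | soda | pilot | gardening | white | dog
  4   | coffee | chef | cooking | brown | rabbit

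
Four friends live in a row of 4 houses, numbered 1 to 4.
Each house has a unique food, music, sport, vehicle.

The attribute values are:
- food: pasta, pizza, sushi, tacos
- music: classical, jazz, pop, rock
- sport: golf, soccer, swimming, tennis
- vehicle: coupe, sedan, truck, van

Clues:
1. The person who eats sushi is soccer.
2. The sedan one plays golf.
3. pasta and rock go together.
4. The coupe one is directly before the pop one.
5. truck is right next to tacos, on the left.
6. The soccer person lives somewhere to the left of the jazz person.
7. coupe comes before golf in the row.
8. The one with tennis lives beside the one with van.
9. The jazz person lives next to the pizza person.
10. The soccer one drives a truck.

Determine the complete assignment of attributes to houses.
Solution:

House | Food | Music | Sport | Vehicle
--------------------------------------
  1   | sushi | classical | soccer | truck
  2   | tacos | jazz | tennis | coupe
  3   | pizza | pop | swimming | van
  4   | pasta | rock | golf | sedan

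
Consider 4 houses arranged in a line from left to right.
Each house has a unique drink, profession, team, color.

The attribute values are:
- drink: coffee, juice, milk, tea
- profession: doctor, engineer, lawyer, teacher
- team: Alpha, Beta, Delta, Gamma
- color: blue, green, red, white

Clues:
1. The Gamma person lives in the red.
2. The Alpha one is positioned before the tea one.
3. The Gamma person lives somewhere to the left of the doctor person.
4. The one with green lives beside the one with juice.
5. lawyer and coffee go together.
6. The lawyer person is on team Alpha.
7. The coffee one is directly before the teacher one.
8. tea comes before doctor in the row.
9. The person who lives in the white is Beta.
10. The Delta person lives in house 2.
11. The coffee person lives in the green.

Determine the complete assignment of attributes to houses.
Solution:

House | Drink | Profession | Team | Color
-----------------------------------------
  1   | coffee | lawyer | Alpha | green
  2   | juice | teacher | Delta | blue
  3   | tea | engineer | Gamma | red
  4   | milk | doctor | Beta | white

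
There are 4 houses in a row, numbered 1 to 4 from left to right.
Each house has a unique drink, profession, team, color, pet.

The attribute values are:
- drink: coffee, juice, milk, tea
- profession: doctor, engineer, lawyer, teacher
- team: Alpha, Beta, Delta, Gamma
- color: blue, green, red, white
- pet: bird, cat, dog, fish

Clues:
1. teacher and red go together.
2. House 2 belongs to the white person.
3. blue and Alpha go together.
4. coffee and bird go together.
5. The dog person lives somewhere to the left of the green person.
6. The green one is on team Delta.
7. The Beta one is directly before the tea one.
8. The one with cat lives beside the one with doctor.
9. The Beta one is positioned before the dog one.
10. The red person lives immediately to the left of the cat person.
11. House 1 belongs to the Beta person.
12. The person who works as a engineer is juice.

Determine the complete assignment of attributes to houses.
Solution:

House | Drink | Profession | Team | Color | Pet
-----------------------------------------------
  1   | coffee | teacher | Beta | red | bird
  2   | tea | lawyer | Gamma | white | cat
  3   | milk | doctor | Alpha | blue | dog
  4   | juice | engineer | Delta | green | fish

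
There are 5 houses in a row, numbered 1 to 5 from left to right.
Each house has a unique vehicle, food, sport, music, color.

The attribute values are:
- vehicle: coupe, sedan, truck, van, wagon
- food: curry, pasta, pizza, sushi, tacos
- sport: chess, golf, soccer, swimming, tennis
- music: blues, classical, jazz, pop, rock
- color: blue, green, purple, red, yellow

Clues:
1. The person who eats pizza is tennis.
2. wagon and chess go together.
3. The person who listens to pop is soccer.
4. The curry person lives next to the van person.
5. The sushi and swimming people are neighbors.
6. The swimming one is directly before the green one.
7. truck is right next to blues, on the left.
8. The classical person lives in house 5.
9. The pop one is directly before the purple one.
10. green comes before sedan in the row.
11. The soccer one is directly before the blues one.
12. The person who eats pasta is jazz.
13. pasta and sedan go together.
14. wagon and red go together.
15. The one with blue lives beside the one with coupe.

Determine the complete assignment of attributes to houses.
Solution:

House | Vehicle | Food | Sport | Music | Color
----------------------------------------------
  1   | truck | sushi | soccer | pop | blue
  2   | coupe | curry | swimming | blues | purple
  3   | van | pizza | tennis | rock | green
  4   | sedan | pasta | golf | jazz | yellow
  5   | wagon | tacos | chess | classical | red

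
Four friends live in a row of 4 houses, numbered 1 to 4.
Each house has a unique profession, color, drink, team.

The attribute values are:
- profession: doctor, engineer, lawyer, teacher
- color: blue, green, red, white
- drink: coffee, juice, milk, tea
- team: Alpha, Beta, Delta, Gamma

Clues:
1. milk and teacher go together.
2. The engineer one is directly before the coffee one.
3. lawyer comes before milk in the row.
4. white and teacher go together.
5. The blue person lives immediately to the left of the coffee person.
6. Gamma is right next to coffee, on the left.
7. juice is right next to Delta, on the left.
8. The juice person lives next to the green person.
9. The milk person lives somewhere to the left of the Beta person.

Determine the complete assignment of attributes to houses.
Solution:

House | Profession | Color | Drink | Team
-----------------------------------------
  1   | engineer | blue | juice | Gamma
  2   | lawyer | green | coffee | Delta
  3   | teacher | white | milk | Alpha
  4   | doctor | red | tea | Beta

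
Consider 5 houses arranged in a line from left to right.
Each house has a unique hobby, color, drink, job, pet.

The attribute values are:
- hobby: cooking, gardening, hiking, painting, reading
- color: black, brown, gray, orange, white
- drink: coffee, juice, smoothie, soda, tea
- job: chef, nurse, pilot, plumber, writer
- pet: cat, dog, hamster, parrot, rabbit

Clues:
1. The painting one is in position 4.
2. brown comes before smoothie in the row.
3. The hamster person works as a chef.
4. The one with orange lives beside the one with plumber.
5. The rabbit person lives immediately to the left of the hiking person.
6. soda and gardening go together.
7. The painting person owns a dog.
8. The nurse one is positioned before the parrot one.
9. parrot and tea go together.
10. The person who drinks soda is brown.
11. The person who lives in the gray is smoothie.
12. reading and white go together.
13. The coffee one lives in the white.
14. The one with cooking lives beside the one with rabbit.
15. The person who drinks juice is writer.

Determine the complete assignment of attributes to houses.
Solution:

House | Hobby | Color | Drink | Job | Pet
-----------------------------------------
  1   | cooking | black | juice | writer | cat
  2   | gardening | brown | soda | nurse | rabbit
  3   | hiking | orange | tea | pilot | parrot
  4   | painting | gray | smoothie | plumber | dog
  5   | reading | white | coffee | chef | hamster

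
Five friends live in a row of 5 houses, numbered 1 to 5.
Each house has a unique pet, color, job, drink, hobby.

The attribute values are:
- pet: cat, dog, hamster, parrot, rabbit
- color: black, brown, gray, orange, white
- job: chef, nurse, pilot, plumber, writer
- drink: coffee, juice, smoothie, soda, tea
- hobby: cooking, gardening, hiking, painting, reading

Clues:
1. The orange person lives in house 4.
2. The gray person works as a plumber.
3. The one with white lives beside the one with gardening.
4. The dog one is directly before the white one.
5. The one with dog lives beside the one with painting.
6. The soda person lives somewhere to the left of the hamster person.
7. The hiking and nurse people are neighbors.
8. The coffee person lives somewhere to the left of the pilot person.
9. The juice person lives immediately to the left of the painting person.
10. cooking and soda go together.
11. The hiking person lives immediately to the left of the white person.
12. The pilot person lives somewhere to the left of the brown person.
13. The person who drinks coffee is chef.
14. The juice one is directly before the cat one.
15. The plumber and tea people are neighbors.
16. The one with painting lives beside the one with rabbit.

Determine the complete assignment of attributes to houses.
Solution:

House | Pet | Color | Job | Drink | Hobby
-----------------------------------------
  1   | dog | gray | plumber | juice | hiking
  2   | cat | white | nurse | tea | painting
  3   | rabbit | black | chef | coffee | gardening
  4   | parrot | orange | pilot | soda | cooking
  5   | hamster | brown | writer | smoothie | reading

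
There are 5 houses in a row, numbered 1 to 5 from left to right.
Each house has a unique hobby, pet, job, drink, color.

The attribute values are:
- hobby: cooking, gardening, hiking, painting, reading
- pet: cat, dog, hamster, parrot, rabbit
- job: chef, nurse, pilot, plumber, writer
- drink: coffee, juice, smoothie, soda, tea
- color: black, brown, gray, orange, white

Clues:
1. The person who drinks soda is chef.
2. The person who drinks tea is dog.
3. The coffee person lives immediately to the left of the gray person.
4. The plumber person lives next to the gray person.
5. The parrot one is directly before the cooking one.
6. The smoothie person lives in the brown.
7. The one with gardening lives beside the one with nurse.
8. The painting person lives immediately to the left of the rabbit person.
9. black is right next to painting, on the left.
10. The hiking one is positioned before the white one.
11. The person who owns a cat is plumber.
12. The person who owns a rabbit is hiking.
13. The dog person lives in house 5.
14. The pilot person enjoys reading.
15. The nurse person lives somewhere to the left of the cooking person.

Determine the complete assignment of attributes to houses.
Solution:

House | Hobby | Pet | Job | Drink | Color
-----------------------------------------
  1   | gardening | cat | plumber | coffee | black
  2   | painting | hamster | nurse | juice | gray
  3   | hiking | rabbit | chef | soda | orange
  4   | reading | parrot | pilot | smoothie | brown
  5   | cooking | dog | writer | tea | white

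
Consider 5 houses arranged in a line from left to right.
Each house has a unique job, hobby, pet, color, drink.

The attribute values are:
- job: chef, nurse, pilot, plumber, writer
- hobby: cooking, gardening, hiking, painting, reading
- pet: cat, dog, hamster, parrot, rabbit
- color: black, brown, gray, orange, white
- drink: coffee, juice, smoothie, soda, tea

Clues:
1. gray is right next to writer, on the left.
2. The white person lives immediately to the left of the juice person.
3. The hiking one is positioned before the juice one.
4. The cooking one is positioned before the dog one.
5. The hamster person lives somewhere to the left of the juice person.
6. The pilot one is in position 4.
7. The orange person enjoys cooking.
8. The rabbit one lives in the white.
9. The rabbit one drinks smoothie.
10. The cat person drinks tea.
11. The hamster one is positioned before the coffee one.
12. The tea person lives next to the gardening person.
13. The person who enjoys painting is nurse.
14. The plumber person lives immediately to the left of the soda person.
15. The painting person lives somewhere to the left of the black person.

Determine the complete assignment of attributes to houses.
Solution:

House | Job | Hobby | Pet | Color | Drink
-----------------------------------------
  1   | plumber | hiking | cat | gray | tea
  2   | writer | gardening | hamster | brown | soda
  3   | nurse | painting | rabbit | white | smoothie
  4   | pilot | cooking | parrot | orange | juice
  5   | chef | reading | dog | black | coffee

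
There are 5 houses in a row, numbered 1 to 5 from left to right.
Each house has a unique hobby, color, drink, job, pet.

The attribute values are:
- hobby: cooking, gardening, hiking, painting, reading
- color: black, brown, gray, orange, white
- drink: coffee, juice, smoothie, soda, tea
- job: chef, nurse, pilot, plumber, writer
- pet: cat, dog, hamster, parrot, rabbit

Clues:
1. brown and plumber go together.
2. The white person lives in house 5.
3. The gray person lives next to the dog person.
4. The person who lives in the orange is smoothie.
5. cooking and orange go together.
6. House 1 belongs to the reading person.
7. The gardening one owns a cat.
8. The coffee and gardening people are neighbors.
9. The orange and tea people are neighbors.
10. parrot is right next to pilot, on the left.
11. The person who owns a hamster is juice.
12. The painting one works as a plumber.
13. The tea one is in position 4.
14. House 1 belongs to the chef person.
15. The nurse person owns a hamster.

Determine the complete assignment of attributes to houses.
Solution:

House | Hobby | Color | Drink | Job | Pet
-----------------------------------------
  1   | reading | black | coffee | chef | parrot
  2   | gardening | gray | soda | pilot | cat
  3   | cooking | orange | smoothie | writer | dog
  4   | painting | brown | tea | plumber | rabbit
  5   | hiking | white | juice | nurse | hamster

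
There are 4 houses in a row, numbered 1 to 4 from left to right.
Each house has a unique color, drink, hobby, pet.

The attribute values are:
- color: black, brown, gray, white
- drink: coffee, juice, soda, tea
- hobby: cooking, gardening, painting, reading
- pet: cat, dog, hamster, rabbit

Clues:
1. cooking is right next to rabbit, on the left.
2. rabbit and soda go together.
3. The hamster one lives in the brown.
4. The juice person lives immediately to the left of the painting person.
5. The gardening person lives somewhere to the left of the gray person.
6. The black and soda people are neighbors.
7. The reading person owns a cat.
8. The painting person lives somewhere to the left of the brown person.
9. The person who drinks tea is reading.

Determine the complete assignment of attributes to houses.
Solution:

House | Color | Drink | Hobby | Pet
-----------------------------------
  1   | black | juice | cooking | dog
  2   | white | soda | painting | rabbit
  3   | brown | coffee | gardening | hamster
  4   | gray | tea | reading | cat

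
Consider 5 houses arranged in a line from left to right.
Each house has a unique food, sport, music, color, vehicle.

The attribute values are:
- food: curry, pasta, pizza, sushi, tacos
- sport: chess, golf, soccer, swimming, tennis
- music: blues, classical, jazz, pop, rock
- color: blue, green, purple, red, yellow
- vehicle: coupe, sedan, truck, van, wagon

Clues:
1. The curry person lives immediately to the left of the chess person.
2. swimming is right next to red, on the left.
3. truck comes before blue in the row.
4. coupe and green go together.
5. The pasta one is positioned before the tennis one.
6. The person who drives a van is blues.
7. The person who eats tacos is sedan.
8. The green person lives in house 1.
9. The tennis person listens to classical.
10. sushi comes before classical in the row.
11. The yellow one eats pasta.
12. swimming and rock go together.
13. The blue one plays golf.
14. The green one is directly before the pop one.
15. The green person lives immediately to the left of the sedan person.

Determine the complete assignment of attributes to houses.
Solution:

House | Food | Sport | Music | Color | Vehicle
----------------------------------------------
  1   | curry | swimming | rock | green | coupe
  2   | tacos | chess | pop | red | sedan
  3   | pasta | soccer | jazz | yellow | truck
  4   | sushi | golf | blues | blue | van
  5   | pizza | tennis | classical | purple | wagon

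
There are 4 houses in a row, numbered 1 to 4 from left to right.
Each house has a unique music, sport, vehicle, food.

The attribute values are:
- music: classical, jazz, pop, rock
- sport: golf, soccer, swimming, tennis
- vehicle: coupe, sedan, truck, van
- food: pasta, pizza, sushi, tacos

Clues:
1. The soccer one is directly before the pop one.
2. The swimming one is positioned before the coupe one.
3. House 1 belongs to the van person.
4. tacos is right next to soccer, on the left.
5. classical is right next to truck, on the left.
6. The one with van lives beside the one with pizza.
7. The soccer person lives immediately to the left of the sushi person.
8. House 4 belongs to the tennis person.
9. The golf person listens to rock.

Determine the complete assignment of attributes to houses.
Solution:

House | Music | Sport | Vehicle | Food
--------------------------------------
  1   | rock | golf | van | tacos
  2   | classical | soccer | sedan | pizza
  3   | pop | swimming | truck | sushi
  4   | jazz | tennis | coupe | pasta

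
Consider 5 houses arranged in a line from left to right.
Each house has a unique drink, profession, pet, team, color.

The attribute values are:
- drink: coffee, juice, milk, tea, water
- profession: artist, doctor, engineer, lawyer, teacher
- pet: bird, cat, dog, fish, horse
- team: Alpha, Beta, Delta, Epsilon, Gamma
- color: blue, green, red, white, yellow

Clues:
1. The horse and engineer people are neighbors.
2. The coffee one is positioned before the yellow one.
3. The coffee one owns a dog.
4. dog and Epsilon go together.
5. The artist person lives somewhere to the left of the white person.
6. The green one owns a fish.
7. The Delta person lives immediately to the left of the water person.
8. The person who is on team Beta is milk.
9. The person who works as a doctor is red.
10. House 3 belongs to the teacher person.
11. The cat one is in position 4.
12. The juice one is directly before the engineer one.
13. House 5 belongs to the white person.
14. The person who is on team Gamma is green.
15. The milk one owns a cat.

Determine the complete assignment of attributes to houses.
Solution:

House | Drink | Profession | Pet | Team | Color
-----------------------------------------------
  1   | juice | doctor | horse | Delta | red
  2   | water | engineer | fish | Gamma | green
  3   | coffee | teacher | dog | Epsilon | blue
  4   | milk | artist | cat | Beta | yellow
  5   | tea | lawyer | bird | Alpha | white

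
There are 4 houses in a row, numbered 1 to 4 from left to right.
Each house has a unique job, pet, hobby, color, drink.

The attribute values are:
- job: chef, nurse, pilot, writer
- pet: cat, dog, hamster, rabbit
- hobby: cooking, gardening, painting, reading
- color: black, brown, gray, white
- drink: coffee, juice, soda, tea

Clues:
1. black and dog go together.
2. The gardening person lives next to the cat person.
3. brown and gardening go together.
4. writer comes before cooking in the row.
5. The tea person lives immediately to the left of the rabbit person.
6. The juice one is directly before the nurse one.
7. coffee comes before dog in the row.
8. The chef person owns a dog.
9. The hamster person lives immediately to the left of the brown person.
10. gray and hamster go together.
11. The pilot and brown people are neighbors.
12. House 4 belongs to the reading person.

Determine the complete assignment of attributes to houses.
Solution:

House | Job | Pet | Hobby | Color | Drink
-----------------------------------------
  1   | pilot | hamster | painting | gray | tea
  2   | writer | rabbit | gardening | brown | juice
  3   | nurse | cat | cooking | white | coffee
  4   | chef | dog | reading | black | soda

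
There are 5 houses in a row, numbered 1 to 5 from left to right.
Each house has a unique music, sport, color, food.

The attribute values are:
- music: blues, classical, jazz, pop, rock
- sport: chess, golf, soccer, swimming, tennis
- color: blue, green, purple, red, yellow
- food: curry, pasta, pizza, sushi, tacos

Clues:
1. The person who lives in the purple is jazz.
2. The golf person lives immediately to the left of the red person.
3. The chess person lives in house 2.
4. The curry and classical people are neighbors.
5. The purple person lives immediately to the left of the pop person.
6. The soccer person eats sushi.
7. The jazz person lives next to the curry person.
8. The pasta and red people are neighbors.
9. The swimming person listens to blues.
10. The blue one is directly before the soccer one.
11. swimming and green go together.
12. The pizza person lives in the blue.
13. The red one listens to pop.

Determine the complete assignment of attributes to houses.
Solution:

House | Music | Sport | Color | Food
------------------------------------
  1   | jazz | golf | purple | pasta
  2   | pop | chess | red | curry
  3   | classical | tennis | blue | pizza
  4   | rock | soccer | yellow | sushi
  5   | blues | swimming | green | tacos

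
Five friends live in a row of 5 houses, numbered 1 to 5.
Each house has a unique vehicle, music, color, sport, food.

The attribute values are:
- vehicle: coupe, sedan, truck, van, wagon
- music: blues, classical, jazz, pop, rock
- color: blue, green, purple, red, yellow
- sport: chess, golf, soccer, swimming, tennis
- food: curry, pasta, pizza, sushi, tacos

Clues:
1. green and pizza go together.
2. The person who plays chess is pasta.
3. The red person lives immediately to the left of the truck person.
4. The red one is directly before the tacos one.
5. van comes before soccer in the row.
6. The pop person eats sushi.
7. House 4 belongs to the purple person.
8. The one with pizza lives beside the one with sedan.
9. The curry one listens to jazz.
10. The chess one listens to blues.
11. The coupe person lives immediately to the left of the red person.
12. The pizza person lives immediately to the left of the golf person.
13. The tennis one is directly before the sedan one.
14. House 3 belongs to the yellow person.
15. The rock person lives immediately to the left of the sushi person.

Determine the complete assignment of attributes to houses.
Solution:

House | Vehicle | Music | Color | Sport | Food
----------------------------------------------
  1   | coupe | rock | green | tennis | pizza
  2   | sedan | pop | red | golf | sushi
  3   | truck | classical | yellow | swimming | tacos
  4   | van | blues | purple | chess | pasta
  5   | wagon | jazz | blue | soccer | curry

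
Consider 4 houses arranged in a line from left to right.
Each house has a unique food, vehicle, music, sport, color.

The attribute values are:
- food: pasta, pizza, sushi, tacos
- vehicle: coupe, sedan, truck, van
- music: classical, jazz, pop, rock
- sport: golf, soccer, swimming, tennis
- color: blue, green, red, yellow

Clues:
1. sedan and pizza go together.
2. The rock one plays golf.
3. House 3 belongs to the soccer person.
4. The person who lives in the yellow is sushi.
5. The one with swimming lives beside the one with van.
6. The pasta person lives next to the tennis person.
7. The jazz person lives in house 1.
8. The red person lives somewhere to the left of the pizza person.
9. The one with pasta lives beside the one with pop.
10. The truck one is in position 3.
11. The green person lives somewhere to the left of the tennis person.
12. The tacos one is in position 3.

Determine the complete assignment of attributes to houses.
Solution:

House | Food | Vehicle | Music | Sport | Color
----------------------------------------------
  1   | pasta | coupe | jazz | swimming | green
  2   | sushi | van | pop | tennis | yellow
  3   | tacos | truck | classical | soccer | red
  4   | pizza | sedan | rock | golf | blue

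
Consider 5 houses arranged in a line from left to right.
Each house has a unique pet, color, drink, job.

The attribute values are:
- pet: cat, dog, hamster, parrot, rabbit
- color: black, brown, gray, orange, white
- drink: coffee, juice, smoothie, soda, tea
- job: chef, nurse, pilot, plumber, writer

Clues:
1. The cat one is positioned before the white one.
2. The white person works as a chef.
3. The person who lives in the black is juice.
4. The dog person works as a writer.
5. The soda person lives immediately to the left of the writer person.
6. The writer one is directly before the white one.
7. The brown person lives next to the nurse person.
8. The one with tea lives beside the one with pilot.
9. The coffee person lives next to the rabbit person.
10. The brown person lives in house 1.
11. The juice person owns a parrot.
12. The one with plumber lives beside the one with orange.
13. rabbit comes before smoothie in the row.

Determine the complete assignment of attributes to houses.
Solution:

House | Pet | Color | Drink | Job
---------------------------------
  1   | cat | brown | coffee | plumber
  2   | rabbit | orange | soda | nurse
  3   | dog | gray | smoothie | writer
  4   | hamster | white | tea | chef
  5   | parrot | black | juice | pilot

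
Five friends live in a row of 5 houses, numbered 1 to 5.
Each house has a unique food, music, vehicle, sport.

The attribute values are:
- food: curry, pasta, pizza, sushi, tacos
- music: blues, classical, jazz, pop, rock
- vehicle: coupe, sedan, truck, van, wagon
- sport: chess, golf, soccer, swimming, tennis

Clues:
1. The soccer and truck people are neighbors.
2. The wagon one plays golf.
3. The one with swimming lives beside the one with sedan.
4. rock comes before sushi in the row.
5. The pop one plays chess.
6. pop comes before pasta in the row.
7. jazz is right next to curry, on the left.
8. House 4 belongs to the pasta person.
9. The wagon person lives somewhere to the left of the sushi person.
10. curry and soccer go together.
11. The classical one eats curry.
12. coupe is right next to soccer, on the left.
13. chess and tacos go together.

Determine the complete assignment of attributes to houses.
Solution:

House | Food | Music | Vehicle | Sport
--------------------------------------
  1   | pizza | jazz | coupe | swimming
  2   | curry | classical | sedan | soccer
  3   | tacos | pop | truck | chess
  4   | pasta | rock | wagon | golf
  5   | sushi | blues | van | tennis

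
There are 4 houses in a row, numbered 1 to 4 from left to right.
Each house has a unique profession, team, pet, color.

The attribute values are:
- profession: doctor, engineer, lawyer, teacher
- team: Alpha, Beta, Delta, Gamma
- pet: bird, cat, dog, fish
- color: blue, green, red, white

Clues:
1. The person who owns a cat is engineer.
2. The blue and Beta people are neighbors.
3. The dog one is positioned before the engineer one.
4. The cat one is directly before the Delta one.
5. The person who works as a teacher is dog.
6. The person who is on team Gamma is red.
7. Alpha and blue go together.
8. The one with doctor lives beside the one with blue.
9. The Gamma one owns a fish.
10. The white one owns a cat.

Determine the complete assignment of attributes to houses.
Solution:

House | Profession | Team | Pet | Color
---------------------------------------
  1   | doctor | Gamma | fish | red
  2   | teacher | Alpha | dog | blue
  3   | engineer | Beta | cat | white
  4   | lawyer | Delta | bird | green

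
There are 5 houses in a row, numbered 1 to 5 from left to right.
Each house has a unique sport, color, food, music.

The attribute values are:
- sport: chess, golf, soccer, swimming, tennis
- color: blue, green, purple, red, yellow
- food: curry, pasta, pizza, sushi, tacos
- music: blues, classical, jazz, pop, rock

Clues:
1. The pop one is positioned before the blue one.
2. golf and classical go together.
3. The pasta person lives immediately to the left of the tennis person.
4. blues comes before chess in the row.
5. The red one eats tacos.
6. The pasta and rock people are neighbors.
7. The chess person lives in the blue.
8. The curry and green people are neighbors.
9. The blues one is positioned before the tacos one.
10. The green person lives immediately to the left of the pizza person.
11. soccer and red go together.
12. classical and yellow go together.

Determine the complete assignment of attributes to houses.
Solution:

House | Sport | Color | Food | Music
------------------------------------
  1   | golf | yellow | curry | classical
  2   | swimming | green | pasta | blues
  3   | tennis | purple | pizza | rock
  4   | soccer | red | tacos | pop
  5   | chess | blue | sushi | jazz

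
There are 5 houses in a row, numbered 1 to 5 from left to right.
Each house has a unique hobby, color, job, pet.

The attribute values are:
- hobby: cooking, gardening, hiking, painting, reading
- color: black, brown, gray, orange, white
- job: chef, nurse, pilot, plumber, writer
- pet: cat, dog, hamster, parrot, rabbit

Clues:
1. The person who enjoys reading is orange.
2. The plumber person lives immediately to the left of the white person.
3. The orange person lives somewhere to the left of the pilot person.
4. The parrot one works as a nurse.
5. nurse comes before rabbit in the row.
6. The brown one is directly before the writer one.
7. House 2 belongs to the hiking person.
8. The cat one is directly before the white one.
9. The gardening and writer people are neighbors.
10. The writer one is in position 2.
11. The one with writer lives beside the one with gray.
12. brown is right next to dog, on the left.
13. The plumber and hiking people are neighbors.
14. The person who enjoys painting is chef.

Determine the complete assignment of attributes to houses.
Solution:

House | Hobby | Color | Job | Pet
---------------------------------
  1   | gardening | brown | plumber | cat
  2   | hiking | white | writer | dog
  3   | painting | gray | chef | hamster
  4   | reading | orange | nurse | parrot
  5   | cooking | black | pilot | rabbit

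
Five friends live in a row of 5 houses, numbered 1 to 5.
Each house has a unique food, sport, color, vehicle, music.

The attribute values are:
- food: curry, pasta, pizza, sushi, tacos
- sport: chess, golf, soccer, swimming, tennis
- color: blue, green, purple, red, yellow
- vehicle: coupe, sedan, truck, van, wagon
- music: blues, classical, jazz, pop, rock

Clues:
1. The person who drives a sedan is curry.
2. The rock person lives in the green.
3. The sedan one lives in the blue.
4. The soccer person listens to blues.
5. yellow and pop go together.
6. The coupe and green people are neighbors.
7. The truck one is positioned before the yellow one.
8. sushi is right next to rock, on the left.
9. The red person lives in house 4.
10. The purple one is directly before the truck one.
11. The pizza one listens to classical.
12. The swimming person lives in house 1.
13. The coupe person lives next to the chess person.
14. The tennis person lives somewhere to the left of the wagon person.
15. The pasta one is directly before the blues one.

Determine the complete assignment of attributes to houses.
Solution:

House | Food | Sport | Color | Vehicle | Music
----------------------------------------------
  1   | sushi | swimming | purple | coupe | jazz
  2   | pasta | chess | green | truck | rock
  3   | curry | soccer | blue | sedan | blues
  4   | pizza | tennis | red | van | classical
  5   | tacos | golf | yellow | wagon | pop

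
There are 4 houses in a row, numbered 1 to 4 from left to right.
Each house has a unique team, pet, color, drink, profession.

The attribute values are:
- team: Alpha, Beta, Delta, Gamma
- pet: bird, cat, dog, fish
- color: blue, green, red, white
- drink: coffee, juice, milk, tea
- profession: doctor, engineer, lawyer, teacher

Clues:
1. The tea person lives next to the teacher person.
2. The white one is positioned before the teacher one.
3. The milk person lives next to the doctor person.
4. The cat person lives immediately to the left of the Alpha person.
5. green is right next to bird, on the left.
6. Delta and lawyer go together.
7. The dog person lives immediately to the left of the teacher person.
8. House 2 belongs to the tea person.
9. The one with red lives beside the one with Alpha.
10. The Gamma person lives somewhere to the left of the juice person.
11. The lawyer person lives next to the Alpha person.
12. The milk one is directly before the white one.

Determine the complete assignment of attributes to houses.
Solution:

House | Team | Pet | Color | Drink | Profession
-----------------------------------------------
  1   | Delta | cat | red | milk | lawyer
  2   | Alpha | dog | white | tea | doctor
  3   | Gamma | fish | green | coffee | teacher
  4   | Beta | bird | blue | juice | engineer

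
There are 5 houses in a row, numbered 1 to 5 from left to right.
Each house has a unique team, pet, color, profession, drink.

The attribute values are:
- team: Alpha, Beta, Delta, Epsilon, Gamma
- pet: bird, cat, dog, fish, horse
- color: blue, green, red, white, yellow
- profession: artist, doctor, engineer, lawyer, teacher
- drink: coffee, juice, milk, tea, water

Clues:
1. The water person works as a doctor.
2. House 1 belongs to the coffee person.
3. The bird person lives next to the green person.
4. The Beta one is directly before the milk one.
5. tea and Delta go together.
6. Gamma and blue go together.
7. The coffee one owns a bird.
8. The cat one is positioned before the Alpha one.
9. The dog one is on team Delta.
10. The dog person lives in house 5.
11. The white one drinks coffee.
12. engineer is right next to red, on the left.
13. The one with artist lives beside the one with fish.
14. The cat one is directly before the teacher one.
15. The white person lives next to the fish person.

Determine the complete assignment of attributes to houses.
Solution:

House | Team | Pet | Color | Profession | Drink
-----------------------------------------------
  1   | Epsilon | bird | white | artist | coffee
  2   | Beta | fish | green | doctor | water
  3   | Gamma | cat | blue | engineer | milk
  4   | Alpha | horse | red | teacher | juice
  5   | Delta | dog | yellow | lawyer | tea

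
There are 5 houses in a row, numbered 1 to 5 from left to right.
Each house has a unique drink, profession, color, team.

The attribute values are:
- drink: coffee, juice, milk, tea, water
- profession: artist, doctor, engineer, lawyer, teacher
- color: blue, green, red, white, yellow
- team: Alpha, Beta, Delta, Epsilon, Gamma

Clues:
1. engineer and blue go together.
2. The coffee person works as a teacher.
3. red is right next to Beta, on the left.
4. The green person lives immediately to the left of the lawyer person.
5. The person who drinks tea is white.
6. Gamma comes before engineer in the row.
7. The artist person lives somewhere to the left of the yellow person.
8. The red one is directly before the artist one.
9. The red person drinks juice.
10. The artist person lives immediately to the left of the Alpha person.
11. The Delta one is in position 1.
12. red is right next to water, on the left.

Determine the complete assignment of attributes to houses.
Solution:

House | Drink | Profession | Color | Team
-----------------------------------------
  1   | juice | doctor | red | Delta
  2   | water | artist | green | Beta
  3   | tea | lawyer | white | Alpha
  4   | coffee | teacher | yellow | Gamma
  5   | milk | engineer | blue | Epsilon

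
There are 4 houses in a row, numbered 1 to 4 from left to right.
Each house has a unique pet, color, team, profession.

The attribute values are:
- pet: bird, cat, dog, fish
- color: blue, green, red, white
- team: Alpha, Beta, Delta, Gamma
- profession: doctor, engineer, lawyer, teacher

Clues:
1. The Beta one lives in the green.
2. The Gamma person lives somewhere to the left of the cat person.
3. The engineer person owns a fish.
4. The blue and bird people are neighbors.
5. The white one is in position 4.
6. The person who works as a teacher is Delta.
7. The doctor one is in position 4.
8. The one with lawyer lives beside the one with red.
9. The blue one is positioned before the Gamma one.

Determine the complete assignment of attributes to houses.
Solution:

House | Pet | Color | Team | Profession
---------------------------------------
  1   | dog | blue | Delta | teacher
  2   | bird | green | Beta | lawyer
  3   | fish | red | Gamma | engineer
  4   | cat | white | Alpha | doctor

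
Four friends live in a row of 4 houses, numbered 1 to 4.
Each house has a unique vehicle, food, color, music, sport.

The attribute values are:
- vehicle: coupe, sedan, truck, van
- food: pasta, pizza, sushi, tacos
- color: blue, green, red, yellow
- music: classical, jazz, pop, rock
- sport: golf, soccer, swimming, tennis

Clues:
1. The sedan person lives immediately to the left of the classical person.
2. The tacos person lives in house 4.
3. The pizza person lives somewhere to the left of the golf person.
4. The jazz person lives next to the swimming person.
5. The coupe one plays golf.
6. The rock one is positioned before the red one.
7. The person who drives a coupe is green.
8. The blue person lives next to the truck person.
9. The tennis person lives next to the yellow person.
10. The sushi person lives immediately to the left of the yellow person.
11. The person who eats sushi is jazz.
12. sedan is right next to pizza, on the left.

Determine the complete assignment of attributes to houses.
Solution:

House | Vehicle | Food | Color | Music | Sport
----------------------------------------------
  1   | sedan | sushi | blue | jazz | tennis
  2   | truck | pizza | yellow | classical | swimming
  3   | coupe | pasta | green | rock | golf
  4   | van | tacos | red | pop | soccer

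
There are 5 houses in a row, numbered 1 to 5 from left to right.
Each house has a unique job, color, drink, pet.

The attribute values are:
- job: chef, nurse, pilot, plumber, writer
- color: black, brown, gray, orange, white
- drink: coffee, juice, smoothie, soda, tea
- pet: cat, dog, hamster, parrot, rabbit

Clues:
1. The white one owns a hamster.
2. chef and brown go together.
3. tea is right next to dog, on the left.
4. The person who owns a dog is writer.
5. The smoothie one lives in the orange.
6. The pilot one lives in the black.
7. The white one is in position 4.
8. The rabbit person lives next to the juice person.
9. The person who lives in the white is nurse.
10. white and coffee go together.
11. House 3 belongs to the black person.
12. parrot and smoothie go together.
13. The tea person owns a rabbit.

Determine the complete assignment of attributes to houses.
Solution:

House | Job | Color | Drink | Pet
---------------------------------
  1   | chef | brown | tea | rabbit
  2   | writer | gray | juice | dog
  3   | pilot | black | soda | cat
  4   | nurse | white | coffee | hamster
  5   | plumber | orange | smoothie | parrot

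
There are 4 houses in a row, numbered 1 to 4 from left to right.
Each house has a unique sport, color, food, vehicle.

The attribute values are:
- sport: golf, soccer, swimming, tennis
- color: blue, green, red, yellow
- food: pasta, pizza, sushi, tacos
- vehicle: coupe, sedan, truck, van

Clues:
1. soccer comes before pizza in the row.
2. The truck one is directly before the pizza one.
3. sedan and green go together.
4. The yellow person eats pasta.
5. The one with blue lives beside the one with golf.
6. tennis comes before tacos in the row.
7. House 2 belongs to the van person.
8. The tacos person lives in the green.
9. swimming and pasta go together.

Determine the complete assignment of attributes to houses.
Solution:

House | Sport | Color | Food | Vehicle
--------------------------------------
  1   | soccer | red | sushi | truck
  2   | tennis | blue | pizza | van
  3   | golf | green | tacos | sedan
  4   | swimming | yellow | pasta | coupe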